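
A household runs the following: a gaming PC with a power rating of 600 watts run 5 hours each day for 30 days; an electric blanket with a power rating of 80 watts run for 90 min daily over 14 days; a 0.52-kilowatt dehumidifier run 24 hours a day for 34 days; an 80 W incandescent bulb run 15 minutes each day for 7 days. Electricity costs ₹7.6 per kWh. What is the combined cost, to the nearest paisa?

gaming PC: Runtime = 5 h/day × 30 days = 150 h
gaming PC: 0.6 kW × 150 h = 90 kWh
electric blanket: Runtime = 90 min × 14 = 1260 min = 21 h
electric blanket: 0.08 kW × 21 h = 1.68 kWh
dehumidifier: Runtime = 24 h × 34 = 816 h
dehumidifier: 0.52 kW × 816 h = 424.32 kWh
incandescent bulb: Runtime = 15 min × 7 = 105 min = 1.75 h
incandescent bulb: 0.08 kW × 1.75 h = 0.14 kWh
Total energy = 516.14 kWh
Cost = 516.14 × ₹7.6 = ₹3922.66

₹3922.66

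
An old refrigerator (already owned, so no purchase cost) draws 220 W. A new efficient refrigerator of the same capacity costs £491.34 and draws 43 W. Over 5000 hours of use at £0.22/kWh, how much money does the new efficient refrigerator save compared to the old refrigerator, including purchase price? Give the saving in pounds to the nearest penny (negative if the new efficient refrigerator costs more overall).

-£296.64

old refrigerator: £0.00 + (220/1000) kW × 5000 h × £0.22 = £0.00 + £242 = £242
new efficient refrigerator: £491.34 + (43/1000) kW × 5000 h × £0.22 = £491.34 + £47.3 = £538.64
Saving = £242 − £538.64 = −£296.64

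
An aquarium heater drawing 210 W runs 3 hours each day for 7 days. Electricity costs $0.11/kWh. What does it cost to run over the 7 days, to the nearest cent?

Runtime = 3 h/day × 7 days = 21 h
Energy = 0.21 kW × 21 h = 4.41 kWh
Cost = 4.41 kWh × $0.11/kWh = $0.49

$0.49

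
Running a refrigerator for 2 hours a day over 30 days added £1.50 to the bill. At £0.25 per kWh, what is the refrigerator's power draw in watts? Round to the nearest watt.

100 W

Energy = £1.50 ÷ £0.25/kWh = 6 kWh
Runtime = 2 h/day × 30 days = 60 h
Power = 6 kWh ÷ 60 h = 0.1 kW = 100 W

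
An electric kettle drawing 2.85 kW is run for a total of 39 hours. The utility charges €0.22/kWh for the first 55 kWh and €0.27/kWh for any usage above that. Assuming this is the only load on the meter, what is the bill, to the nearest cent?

€27.26

Energy = 2.85 kW × 39 h = 111.15 kWh
Tier 1 (0–55 kWh): 55 × €0.22 = €12.1
Above 55 kWh: 56.15 × €0.27 = €15.1605
Bill = €27.26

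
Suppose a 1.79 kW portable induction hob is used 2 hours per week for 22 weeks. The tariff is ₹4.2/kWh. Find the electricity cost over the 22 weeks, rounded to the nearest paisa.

₹330.79

Runtime = 2 h/week × 22 weeks = 44 h
Energy = 1.79 kW × 44 h = 78.76 kWh
Cost = 78.76 kWh × ₹4.2/kWh = ₹330.79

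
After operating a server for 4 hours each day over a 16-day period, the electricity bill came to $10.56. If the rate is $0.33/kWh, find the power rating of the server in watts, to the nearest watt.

500 W

Energy = $10.56 ÷ $0.33/kWh = 32 kWh
Runtime = 4 h/day × 16 days = 64 h
Power = 32 kWh ÷ 64 h = 0.5 kW = 500 W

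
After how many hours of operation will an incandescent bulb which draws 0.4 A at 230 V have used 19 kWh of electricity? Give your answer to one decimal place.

206.5 h

Power = 0.4 A × 230 V = 92 W = 0.092 kW
Hours = 19 kWh ÷ 0.092 kW = 206.5 h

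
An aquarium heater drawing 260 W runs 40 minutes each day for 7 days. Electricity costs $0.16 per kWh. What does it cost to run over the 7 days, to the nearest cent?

Runtime = 40 min × 7 = 280 min = 4.666666… h
Energy = 0.26 kW × 4.666666… h = 1.213333… kWh
Cost = 1.213333… kWh × $0.16/kWh = $0.19

$0.19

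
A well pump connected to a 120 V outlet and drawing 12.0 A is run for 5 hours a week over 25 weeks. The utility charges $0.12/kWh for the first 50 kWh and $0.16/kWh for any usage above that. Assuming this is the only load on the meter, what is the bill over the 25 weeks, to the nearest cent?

Power = 12.0 A × 120 V = 1440 W = 1.44 kW
Runtime = 5 h/week × 25 weeks = 125 h
Energy = 1.44 kW × 125 h = 180 kWh
Tier 1 (0–50 kWh): 50 × $0.12 = $6
Above 50 kWh: 130 × $0.16 = $20.8
Bill = $26.80

$26.80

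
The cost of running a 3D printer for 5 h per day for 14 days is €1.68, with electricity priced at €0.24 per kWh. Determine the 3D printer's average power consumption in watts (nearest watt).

100 W

Energy = €1.68 ÷ €0.24/kWh = 7 kWh
Runtime = 5 h/day × 14 days = 70 h
Power = 7 kWh ÷ 70 h = 0.1 kW = 100 W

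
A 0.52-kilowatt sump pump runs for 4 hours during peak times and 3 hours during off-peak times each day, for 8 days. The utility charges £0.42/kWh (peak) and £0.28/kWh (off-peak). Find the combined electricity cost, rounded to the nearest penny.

Peak energy = 0.52 kW × 4 h × 8 = 16.64 kWh
Off-peak energy = 0.52 kW × 3 h × 8 = 12.48 kWh
Cost = 16.64 × £0.42 + 12.48 × £0.28 = £6.9888 + £3.4944 = £10.48

£10.48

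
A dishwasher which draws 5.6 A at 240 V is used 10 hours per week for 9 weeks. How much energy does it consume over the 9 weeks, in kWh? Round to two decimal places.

120.96 kWh

Power = 5.6 A × 240 V = 1344 W = 1.344 kW
Runtime = 10 h/week × 9 weeks = 90 h
Energy = 1.344 kW × 90 h = 120.96 kWh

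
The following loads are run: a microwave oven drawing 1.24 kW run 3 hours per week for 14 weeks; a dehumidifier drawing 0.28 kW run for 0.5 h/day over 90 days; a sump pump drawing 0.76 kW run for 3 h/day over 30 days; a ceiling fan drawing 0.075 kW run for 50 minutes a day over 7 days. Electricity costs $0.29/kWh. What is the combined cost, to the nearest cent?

$38.72

microwave oven: Runtime = 3 h/week × 14 weeks = 42 h
microwave oven: 1.24 kW × 42 h = 52.08 kWh
dehumidifier: Runtime = 0.5 h/day × 90 days = 45 h
dehumidifier: 0.28 kW × 45 h = 12.6 kWh
sump pump: Runtime = 3 h/day × 30 days = 90 h
sump pump: 0.76 kW × 90 h = 68.4 kWh
ceiling fan: Runtime = 50 min × 7 = 350 min = 5.833333… h
ceiling fan: 0.075 kW × 5.833333… h = 0.4375 kWh
Total energy = 133.5175 kWh
Cost = 133.5175 × $0.29 = $38.72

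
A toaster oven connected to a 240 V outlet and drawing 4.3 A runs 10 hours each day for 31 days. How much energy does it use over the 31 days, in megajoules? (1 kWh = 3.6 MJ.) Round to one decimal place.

Power = 4.3 A × 240 V = 1032 W = 1.032 kW
Runtime = 10 h/day × 31 days = 310 h
Energy = 1.032 kW × 310 h = 319.92 kWh
= 319.92 × 3.6 MJ = 1151.7 MJ

1151.7 MJ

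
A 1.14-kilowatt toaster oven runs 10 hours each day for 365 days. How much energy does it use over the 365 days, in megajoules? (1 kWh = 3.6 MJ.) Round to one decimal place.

Runtime = 10 h/day × 365 days = 3650 h
Energy = 1.14 kW × 3650 h = 4161 kWh
= 4161 × 3.6 MJ = 14979.6 MJ

14979.6 MJ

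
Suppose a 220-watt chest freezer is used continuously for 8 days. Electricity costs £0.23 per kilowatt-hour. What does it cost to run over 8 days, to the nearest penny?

£9.72

Runtime = 24 h × 8 = 192 h
Energy = 0.22 kW × 192 h = 42.24 kWh
Cost = 42.24 kWh × £0.23/kWh = £9.72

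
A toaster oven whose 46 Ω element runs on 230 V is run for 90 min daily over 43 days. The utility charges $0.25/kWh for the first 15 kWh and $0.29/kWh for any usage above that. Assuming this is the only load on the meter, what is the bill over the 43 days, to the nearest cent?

Power = V²/R = 230²/46 = 1150 W = 1.15 kW
Runtime = 90 min × 43 = 3870 min = 64.5 h
Energy = 1.15 kW × 64.5 h = 74.175 kWh
Tier 1 (0–15 kWh): 15 × $0.25 = $3.75
Above 15 kWh: 59.175 × $0.29 = $17.16075
Bill = $20.91

$20.91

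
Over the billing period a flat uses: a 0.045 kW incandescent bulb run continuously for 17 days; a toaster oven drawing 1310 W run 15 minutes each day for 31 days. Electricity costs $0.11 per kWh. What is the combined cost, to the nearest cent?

$3.14

incandescent bulb: Runtime = 24 h × 17 = 408 h
incandescent bulb: 0.045 kW × 408 h = 18.36 kWh
toaster oven: Runtime = 15 min × 31 = 465 min = 7.75 h
toaster oven: 1.31 kW × 7.75 h = 10.1525 kWh
Total energy = 28.5125 kWh
Cost = 28.5125 × $0.11 = $3.14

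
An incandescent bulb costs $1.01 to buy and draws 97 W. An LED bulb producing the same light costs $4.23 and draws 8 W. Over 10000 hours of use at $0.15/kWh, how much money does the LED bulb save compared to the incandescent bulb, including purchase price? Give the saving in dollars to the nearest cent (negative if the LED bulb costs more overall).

incandescent bulb: $1.01 + (97/1000) kW × 10000 h × $0.15 = $1.01 + $145.5 = $146.51
LED bulb: $4.23 + (8/1000) kW × 10000 h × $0.15 = $4.23 + $12 = $16.23
Saving = $146.51 − $16.23 = $130.28

$130.28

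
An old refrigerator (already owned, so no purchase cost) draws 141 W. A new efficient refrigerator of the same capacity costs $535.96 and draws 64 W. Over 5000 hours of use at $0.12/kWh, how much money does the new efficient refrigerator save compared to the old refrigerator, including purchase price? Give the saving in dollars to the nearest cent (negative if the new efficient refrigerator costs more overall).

-$489.76

old refrigerator: $0.00 + (141/1000) kW × 5000 h × $0.12 = $0.00 + $84.6 = $84.6
new efficient refrigerator: $535.96 + (64/1000) kW × 5000 h × $0.12 = $535.96 + $38.4 = $574.36
Saving = $84.6 − $574.36 = −$489.76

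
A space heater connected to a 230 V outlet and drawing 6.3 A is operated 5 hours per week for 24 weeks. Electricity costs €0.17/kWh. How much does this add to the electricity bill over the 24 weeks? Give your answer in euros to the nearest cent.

Power = 6.3 A × 230 V = 1449 W = 1.449 kW
Runtime = 5 h/week × 24 weeks = 120 h
Energy = 1.449 kW × 120 h = 173.88 kWh
Cost = 173.88 kWh × €0.17/kWh = €29.56

€29.56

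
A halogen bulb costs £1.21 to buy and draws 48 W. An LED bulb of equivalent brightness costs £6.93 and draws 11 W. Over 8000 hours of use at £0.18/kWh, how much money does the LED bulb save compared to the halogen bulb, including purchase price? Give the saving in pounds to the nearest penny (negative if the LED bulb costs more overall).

halogen bulb: £1.21 + (48/1000) kW × 8000 h × £0.18 = £1.21 + £69.12 = £70.33
LED bulb: £6.93 + (11/1000) kW × 8000 h × £0.18 = £6.93 + £15.84 = £22.77
Saving = £70.33 − £22.77 = £47.56

£47.56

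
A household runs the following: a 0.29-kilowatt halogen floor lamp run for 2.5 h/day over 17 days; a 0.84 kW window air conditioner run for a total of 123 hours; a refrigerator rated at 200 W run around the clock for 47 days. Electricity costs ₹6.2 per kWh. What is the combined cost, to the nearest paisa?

₹2115.72

halogen floor lamp: Runtime = 2.5 h/day × 17 days = 42.5 h
halogen floor lamp: 0.29 kW × 42.5 h = 12.325 kWh
window air conditioner: 0.84 kW × 123 h = 103.32 kWh
refrigerator: Runtime = 24 h × 47 = 1128 h
refrigerator: 0.2 kW × 1128 h = 225.6 kWh
Total energy = 341.245 kWh
Cost = 341.245 × ₹6.2 = ₹2115.72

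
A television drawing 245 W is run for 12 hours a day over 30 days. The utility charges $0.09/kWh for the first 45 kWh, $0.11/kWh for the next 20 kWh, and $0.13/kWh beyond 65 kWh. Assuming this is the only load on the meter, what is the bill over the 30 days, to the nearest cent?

$9.27

Runtime = 12 h/day × 30 days = 360 h
Energy = 0.245 kW × 360 h = 88.2 kWh
Tier 1 (0–45 kWh): 45 × $0.09 = $4.05
Tier 2 (45–65 kWh): 20 × $0.11 = $2.2
Above 65 kWh: 23.2 × $0.13 = $3.016
Bill = $9.27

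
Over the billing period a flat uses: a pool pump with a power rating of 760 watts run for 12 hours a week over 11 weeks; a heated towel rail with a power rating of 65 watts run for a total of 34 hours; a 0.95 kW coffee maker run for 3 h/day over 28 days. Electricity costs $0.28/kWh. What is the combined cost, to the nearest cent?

pool pump: Runtime = 12 h/week × 11 weeks = 132 h
pool pump: 0.76 kW × 132 h = 100.32 kWh
heated towel rail: 0.065 kW × 34 h = 2.21 kWh
coffee maker: Runtime = 3 h/day × 28 days = 84 h
coffee maker: 0.95 kW × 84 h = 79.8 kWh
Total energy = 182.33 kWh
Cost = 182.33 × $0.28 = $51.05

$51.05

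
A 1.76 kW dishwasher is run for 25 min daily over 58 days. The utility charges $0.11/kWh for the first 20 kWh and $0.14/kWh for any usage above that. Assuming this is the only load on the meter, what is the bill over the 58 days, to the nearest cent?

Runtime = 25 min × 58 = 1450 min = 24.166666… h
Energy = 1.76 kW × 24.166666… h = 42.533333… kWh
Tier 1 (0–20 kWh): 20 × $0.11 = $2.2
Above 20 kWh: 22.533333… × $0.14 = $3.154666…
Bill = $5.35

$5.35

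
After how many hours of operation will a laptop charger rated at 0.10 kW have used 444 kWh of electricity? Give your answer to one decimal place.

Hours = 444 kWh ÷ 0.1 kW = 4440.0 h

4440.0 h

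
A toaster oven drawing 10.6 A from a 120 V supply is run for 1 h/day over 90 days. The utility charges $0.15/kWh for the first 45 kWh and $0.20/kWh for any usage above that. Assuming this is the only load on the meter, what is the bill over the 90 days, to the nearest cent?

$20.65

Power = 10.6 A × 120 V = 1272 W = 1.272 kW
Runtime = 1 h/day × 90 days = 90 h
Energy = 1.272 kW × 90 h = 114.48 kWh
Tier 1 (0–45 kWh): 45 × $0.15 = $6.75
Above 45 kWh: 69.48 × $0.20 = $13.896
Bill = $20.65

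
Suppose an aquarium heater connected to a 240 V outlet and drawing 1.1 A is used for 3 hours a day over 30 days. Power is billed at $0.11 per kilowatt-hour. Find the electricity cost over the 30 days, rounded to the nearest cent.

$2.61

Power = 1.1 A × 240 V = 264 W = 0.264 kW
Runtime = 3 h/day × 30 days = 90 h
Energy = 0.264 kW × 90 h = 23.76 kWh
Cost = 23.76 kWh × $0.11/kWh = $2.61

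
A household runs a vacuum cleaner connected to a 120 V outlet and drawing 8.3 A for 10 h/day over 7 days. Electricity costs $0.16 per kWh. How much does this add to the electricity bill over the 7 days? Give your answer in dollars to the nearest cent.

Power = 8.3 A × 120 V = 996 W = 0.996 kW
Runtime = 10 h/day × 7 days = 70 h
Energy = 0.996 kW × 70 h = 69.72 kWh
Cost = 69.72 kWh × $0.16/kWh = $11.16

$11.16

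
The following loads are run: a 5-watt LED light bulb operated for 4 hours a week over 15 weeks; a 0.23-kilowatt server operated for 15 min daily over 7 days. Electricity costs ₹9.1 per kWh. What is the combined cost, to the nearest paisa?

LED light bulb: Runtime = 4 h/week × 15 weeks = 60 h
LED light bulb: 0.005 kW × 60 h = 0.3 kWh
server: Runtime = 15 min × 7 = 105 min = 1.75 h
server: 0.23 kW × 1.75 h = 0.4025 kWh
Total energy = 0.7025 kWh
Cost = 0.7025 × ₹9.1 = ₹6.39

₹6.39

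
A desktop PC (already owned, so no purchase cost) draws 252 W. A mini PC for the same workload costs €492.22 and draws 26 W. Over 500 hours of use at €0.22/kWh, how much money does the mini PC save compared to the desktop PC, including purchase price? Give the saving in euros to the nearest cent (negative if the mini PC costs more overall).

-€467.36

desktop PC: €0.00 + (252/1000) kW × 500 h × €0.22 = €0.00 + €27.72 = €27.72
mini PC: €492.22 + (26/1000) kW × 500 h × €0.22 = €492.22 + €2.86 = €495.08
Saving = €27.72 − €495.08 = −€467.36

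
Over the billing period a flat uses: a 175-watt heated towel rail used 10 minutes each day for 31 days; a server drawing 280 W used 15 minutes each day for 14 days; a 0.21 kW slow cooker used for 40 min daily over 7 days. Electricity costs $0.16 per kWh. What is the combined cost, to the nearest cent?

$0.46

heated towel rail: Runtime = 10 min × 31 = 310 min = 5.166666… h
heated towel rail: 0.175 kW × 5.166666… h = 0.904166… kWh
server: Runtime = 15 min × 14 = 210 min = 3.5 h
server: 0.28 kW × 3.5 h = 0.98 kWh
slow cooker: Runtime = 40 min × 7 = 280 min = 4.666666… h
slow cooker: 0.21 kW × 4.666666… h = 0.98 kWh
Total energy = 2.864166… kWh
Cost = 2.864166… × $0.16 = $0.46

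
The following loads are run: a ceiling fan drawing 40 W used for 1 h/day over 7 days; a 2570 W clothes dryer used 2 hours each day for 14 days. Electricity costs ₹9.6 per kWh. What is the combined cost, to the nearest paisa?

ceiling fan: Runtime = 1 h/day × 7 days = 7 h
ceiling fan: 0.04 kW × 7 h = 0.28 kWh
clothes dryer: Runtime = 2 h/day × 14 days = 28 h
clothes dryer: 2.57 kW × 28 h = 71.96 kWh
Total energy = 72.24 kWh
Cost = 72.24 × ₹9.6 = ₹693.50

₹693.50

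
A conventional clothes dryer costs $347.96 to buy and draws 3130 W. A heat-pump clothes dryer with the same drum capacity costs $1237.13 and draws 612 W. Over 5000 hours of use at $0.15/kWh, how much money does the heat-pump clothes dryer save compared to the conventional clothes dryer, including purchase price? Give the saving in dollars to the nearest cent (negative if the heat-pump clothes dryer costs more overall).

$999.33

conventional clothes dryer: $347.96 + (3130/1000) kW × 5000 h × $0.15 = $347.96 + $2347.5 = $2695.46
heat-pump clothes dryer: $1237.13 + (612/1000) kW × 5000 h × $0.15 = $1237.13 + $459 = $1696.13
Saving = $2695.46 − $1696.13 = $999.33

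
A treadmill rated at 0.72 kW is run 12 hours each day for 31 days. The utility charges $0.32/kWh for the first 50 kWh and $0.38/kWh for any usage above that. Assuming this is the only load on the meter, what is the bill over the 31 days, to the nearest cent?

Runtime = 12 h/day × 31 days = 372 h
Energy = 0.72 kW × 372 h = 267.84 kWh
Tier 1 (0–50 kWh): 50 × $0.32 = $16
Above 50 kWh: 217.84 × $0.38 = $82.7792
Bill = $98.78

$98.78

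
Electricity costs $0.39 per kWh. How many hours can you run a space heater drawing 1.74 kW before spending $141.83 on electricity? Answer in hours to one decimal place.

Energy available = $141.83 ÷ $0.39/kWh = 363.6667 kWh
Hours = 363.6667 kWh ÷ 1.74 kW = 209.0 h

209.0 h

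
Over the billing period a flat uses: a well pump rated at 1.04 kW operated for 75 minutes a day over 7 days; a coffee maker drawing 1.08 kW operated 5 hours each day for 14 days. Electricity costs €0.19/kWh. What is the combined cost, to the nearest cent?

€16.09

well pump: Runtime = 75 min × 7 = 525 min = 8.75 h
well pump: 1.04 kW × 8.75 h = 9.1 kWh
coffee maker: Runtime = 5 h/day × 14 days = 70 h
coffee maker: 1.08 kW × 70 h = 75.6 kWh
Total energy = 84.7 kWh
Cost = 84.7 × €0.19 = €16.09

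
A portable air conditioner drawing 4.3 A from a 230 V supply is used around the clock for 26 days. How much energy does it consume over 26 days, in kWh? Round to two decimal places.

617.14 kWh

Power = 4.3 A × 230 V = 989 W = 0.989 kW
Runtime = 24 h × 26 = 624 h
Energy = 0.989 kW × 624 h = 617.136 kWh ≈ 617.14 kWh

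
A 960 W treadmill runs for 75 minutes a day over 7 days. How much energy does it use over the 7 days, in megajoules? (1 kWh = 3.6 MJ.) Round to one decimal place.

Runtime = 75 min × 7 = 525 min = 8.75 h
Energy = 0.96 kW × 8.75 h = 8.4 kWh
= 8.4 × 3.6 MJ = 30.2 MJ

30.2 MJ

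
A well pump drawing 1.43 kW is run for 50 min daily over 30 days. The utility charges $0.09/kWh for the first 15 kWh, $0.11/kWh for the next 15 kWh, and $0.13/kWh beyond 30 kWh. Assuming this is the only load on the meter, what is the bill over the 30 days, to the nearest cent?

$3.75

Runtime = 50 min × 30 = 1500 min = 25 h
Energy = 1.43 kW × 25 h = 35.75 kWh
Tier 1 (0–15 kWh): 15 × $0.09 = $1.35
Tier 2 (15–30 kWh): 15 × $0.11 = $1.65
Above 30 kWh: 5.75 × $0.13 = $0.7475
Bill = $3.75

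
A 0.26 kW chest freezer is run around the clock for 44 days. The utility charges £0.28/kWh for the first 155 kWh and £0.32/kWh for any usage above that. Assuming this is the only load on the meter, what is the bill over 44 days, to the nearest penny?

Runtime = 24 h × 44 = 1056 h
Energy = 0.26 kW × 1056 h = 274.56 kWh
Tier 1 (0–155 kWh): 155 × £0.28 = £43.4
Above 155 kWh: 119.56 × £0.32 = £38.2592
Bill = £81.66

£81.66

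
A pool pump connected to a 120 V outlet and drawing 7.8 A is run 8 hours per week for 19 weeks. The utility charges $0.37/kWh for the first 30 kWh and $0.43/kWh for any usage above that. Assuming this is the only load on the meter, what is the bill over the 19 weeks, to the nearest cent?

Power = 7.8 A × 120 V = 936 W = 0.936 kW
Runtime = 8 h/week × 19 weeks = 152 h
Energy = 0.936 kW × 152 h = 142.272 kWh
Tier 1 (0–30 kWh): 30 × $0.37 = $11.1
Above 30 kWh: 112.272 × $0.43 = $48.27696
Bill = $59.38

$59.38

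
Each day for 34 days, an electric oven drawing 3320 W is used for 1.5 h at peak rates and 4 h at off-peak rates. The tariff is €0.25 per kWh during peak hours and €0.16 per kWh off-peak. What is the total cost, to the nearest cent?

€114.57

Peak energy = 3.32 kW × 1.5 h × 34 = 169.32 kWh
Off-peak energy = 3.32 kW × 4 h × 34 = 451.52 kWh
Cost = 169.32 × €0.25 + 451.52 × €0.16 = €42.33 + €72.2432 = €114.57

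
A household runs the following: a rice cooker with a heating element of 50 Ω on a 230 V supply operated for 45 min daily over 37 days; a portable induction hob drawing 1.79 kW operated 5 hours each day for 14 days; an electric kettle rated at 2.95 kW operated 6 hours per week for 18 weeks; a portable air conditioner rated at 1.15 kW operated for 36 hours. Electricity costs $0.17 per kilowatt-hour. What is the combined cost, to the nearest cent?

$87.49

rice cooker: Power = V²/R = 230²/50 = 1058 W = 1.058 kW
rice cooker: Runtime = 45 min × 37 = 1665 min = 27.75 h
rice cooker: 1.058 kW × 27.75 h = 29.3595 kWh
portable induction hob: Runtime = 5 h/day × 14 days = 70 h
portable induction hob: 1.79 kW × 70 h = 125.3 kWh
electric kettle: Runtime = 6 h/week × 18 weeks = 108 h
electric kettle: 2.95 kW × 108 h = 318.6 kWh
portable air conditioner: 1.15 kW × 36 h = 41.4 kWh
Total energy = 514.6595 kWh
Cost = 514.6595 × $0.17 = $87.49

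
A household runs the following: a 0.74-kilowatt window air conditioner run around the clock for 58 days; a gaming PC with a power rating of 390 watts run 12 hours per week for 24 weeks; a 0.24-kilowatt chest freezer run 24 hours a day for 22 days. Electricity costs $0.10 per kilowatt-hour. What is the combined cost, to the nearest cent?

window air conditioner: Runtime = 24 h × 58 = 1392 h
window air conditioner: 0.74 kW × 1392 h = 1030.08 kWh
gaming PC: Runtime = 12 h/week × 24 weeks = 288 h
gaming PC: 0.39 kW × 288 h = 112.32 kWh
chest freezer: Runtime = 24 h × 22 = 528 h
chest freezer: 0.24 kW × 528 h = 126.72 kWh
Total energy = 1269.12 kWh
Cost = 1269.12 × $0.10 = $126.91

$126.91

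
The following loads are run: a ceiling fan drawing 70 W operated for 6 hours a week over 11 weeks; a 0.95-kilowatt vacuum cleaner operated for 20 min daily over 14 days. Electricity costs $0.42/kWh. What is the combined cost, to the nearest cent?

$3.80

ceiling fan: Runtime = 6 h/week × 11 weeks = 66 h
ceiling fan: 0.07 kW × 66 h = 4.62 kWh
vacuum cleaner: Runtime = 20 min × 14 = 280 min = 4.666666… h
vacuum cleaner: 0.95 kW × 4.666666… h = 4.433333… kWh
Total energy = 9.053333… kWh
Cost = 9.053333… × $0.42 = $3.80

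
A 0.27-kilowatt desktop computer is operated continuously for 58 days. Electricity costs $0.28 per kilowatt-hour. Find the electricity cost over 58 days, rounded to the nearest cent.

$105.24

Runtime = 24 h × 58 = 1392 h
Energy = 0.27 kW × 1392 h = 375.84 kWh
Cost = 375.84 kWh × $0.28/kWh = $105.24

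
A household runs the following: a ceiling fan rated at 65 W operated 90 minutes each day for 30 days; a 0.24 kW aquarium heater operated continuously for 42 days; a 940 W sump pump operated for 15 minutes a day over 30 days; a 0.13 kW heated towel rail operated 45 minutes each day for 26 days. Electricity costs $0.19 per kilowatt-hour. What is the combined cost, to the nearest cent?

ceiling fan: Runtime = 90 min × 30 = 2700 min = 45 h
ceiling fan: 0.065 kW × 45 h = 2.925 kWh
aquarium heater: Runtime = 24 h × 42 = 1008 h
aquarium heater: 0.24 kW × 1008 h = 241.92 kWh
sump pump: Runtime = 15 min × 30 = 450 min = 7.5 h
sump pump: 0.94 kW × 7.5 h = 7.05 kWh
heated towel rail: Runtime = 45 min × 26 = 1170 min = 19.5 h
heated towel rail: 0.13 kW × 19.5 h = 2.535 kWh
Total energy = 254.43 kWh
Cost = 254.43 × $0.19 = $48.34

$48.34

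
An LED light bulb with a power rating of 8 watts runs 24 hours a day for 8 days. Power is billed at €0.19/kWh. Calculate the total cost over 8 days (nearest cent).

Runtime = 24 h × 8 = 192 h
Energy = 0.008 kW × 192 h = 1.536 kWh
Cost = 1.536 kWh × €0.19/kWh = €0.29

€0.29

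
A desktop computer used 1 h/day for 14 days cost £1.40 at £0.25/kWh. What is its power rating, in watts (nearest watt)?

Energy = £1.40 ÷ £0.25/kWh = 5.6 kWh
Runtime = 1 h/day × 14 days = 14 h
Power = 5.6 kWh ÷ 14 h = 0.4 kW = 400 W

400 W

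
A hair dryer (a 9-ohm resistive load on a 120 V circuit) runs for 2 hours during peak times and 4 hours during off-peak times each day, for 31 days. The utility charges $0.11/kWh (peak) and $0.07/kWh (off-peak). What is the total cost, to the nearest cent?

Power = V²/R = 120²/9 = 1600 W = 1.6 kW
Peak energy = 1.6 kW × 2 h × 31 = 99.2 kWh
Off-peak energy = 1.6 kW × 4 h × 31 = 198.4 kWh
Cost = 99.2 × $0.11 + 198.4 × $0.07 = $10.912 + $13.888 = $24.80

$24.80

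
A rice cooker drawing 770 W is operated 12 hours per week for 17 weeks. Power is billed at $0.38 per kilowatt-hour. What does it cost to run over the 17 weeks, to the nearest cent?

Runtime = 12 h/week × 17 weeks = 204 h
Energy = 0.77 kW × 204 h = 157.08 kWh
Cost = 157.08 kWh × $0.38/kWh = $59.69

$59.69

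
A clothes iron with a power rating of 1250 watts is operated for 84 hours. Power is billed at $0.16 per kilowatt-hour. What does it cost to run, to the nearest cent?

Energy = 1.25 kW × 84 h = 105 kWh
Cost = 105 kWh × $0.16/kWh = $16.80

$16.80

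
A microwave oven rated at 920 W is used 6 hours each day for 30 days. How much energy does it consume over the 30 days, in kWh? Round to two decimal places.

Runtime = 6 h/day × 30 days = 180 h
Energy = 0.92 kW × 180 h = 165.6 kWh

165.60 kWh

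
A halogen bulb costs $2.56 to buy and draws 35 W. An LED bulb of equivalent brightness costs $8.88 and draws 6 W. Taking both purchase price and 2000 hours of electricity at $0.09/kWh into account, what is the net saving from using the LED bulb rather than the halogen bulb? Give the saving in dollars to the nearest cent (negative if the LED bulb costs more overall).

halogen bulb: $2.56 + (35/1000) kW × 2000 h × $0.09 = $2.56 + $6.3 = $8.86
LED bulb: $8.88 + (6/1000) kW × 2000 h × $0.09 = $8.88 + $1.08 = $9.96
Saving = $8.86 − $9.96 = −$1.1

-$1.10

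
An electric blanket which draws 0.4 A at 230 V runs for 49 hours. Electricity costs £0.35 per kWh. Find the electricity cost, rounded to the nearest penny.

£1.58

Power = 0.4 A × 230 V = 92 W = 0.092 kW
Energy = 0.092 kW × 49 h = 4.508 kWh
Cost = 4.508 kWh × £0.35/kWh = £1.58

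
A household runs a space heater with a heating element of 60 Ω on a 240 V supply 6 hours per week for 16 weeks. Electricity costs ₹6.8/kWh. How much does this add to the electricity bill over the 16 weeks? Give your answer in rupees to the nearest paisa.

Power = V²/R = 240²/60 = 960 W = 0.96 kW
Runtime = 6 h/week × 16 weeks = 96 h
Energy = 0.96 kW × 96 h = 92.16 kWh
Cost = 92.16 kWh × ₹6.8/kWh = ₹626.69

₹626.69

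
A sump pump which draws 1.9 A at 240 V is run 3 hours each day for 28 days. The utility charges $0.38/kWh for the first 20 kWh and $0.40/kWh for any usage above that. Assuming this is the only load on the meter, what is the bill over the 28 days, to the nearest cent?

Power = 1.9 A × 240 V = 456 W = 0.456 kW
Runtime = 3 h/day × 28 days = 84 h
Energy = 0.456 kW × 84 h = 38.304 kWh
Tier 1 (0–20 kWh): 20 × $0.38 = $7.6
Above 20 kWh: 18.304 × $0.40 = $7.3216
Bill = $14.92

$14.92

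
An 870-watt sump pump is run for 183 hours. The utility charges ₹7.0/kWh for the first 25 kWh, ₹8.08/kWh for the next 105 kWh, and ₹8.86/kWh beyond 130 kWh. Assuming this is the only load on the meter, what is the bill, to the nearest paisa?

₹1282.20

Energy = 0.87 kW × 183 h = 159.21 kWh
Tier 1 (0–25 kWh): 25 × ₹7.0 = ₹175
Tier 2 (25–130 kWh): 105 × ₹8.08 = ₹848.4
Above 130 kWh: 29.21 × ₹8.86 = ₹258.8006
Bill = ₹1282.20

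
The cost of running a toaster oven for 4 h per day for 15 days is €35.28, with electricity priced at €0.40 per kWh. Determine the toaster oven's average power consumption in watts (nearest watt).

Energy = €35.28 ÷ €0.40/kWh = 88.2 kWh
Runtime = 4 h/day × 15 days = 60 h
Power = 88.2 kWh ÷ 60 h = 1.47 kW = 1470 W

1470 W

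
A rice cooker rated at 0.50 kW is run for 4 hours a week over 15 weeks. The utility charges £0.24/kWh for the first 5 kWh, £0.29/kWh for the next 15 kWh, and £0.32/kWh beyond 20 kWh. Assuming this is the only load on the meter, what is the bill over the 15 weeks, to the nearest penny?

£8.75

Runtime = 4 h/week × 15 weeks = 60 h
Energy = 0.5 kW × 60 h = 30 kWh
Tier 1 (0–5 kWh): 5 × £0.24 = £1.2
Tier 2 (5–20 kWh): 15 × £0.29 = £4.35
Above 20 kWh: 10 × £0.32 = £3.2
Bill = £8.75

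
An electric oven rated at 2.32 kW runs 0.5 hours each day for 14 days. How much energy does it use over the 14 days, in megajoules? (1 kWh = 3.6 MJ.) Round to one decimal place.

Runtime = 0.5 h/day × 14 days = 7 h
Energy = 2.32 kW × 7 h = 16.24 kWh
= 16.24 × 3.6 MJ = 58.5 MJ

58.5 MJ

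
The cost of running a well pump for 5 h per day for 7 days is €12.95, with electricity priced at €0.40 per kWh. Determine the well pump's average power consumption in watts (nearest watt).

925 W

Energy = €12.95 ÷ €0.40/kWh = 32.375 kWh
Runtime = 5 h/day × 7 days = 35 h
Power = 32.375 kWh ÷ 35 h = 0.925 kW = 925 W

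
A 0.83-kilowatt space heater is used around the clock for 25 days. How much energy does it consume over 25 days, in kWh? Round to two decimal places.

Runtime = 24 h × 25 = 600 h
Energy = 0.83 kW × 600 h = 498 kWh

498.00 kWh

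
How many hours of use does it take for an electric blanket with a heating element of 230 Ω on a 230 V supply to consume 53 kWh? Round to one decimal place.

230.4 h

Power = V²/R = 230²/230 = 230 W = 0.23 kW
Hours = 53 kWh ÷ 0.23 kW = 230.4 h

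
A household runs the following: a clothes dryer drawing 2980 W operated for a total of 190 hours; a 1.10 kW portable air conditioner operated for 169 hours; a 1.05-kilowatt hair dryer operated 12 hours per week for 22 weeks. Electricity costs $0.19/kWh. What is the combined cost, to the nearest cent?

clothes dryer: 2.98 kW × 190 h = 566.2 kWh
portable air conditioner: 1.1 kW × 169 h = 185.9 kWh
hair dryer: Runtime = 12 h/week × 22 weeks = 264 h
hair dryer: 1.05 kW × 264 h = 277.2 kWh
Total energy = 1029.3 kWh
Cost = 1029.3 × $0.19 = $195.57

$195.57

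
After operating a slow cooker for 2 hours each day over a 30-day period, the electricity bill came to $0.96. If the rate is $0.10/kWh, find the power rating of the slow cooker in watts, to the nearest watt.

Energy = $0.96 ÷ $0.10/kWh = 9.6 kWh
Runtime = 2 h/day × 30 days = 60 h
Power = 9.6 kWh ÷ 60 h = 0.16 kW = 160 W

160 W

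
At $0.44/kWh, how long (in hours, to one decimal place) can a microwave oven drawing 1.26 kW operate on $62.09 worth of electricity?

Energy available = $62.09 ÷ $0.44/kWh = 141.1136 kWh
Hours = 141.1136 kWh ÷ 1.26 kW = 112.0 h

112.0 h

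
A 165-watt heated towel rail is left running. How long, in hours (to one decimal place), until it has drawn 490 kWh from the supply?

Hours = 490 kWh ÷ 0.165 kW = 2969.7 h

2969.7 h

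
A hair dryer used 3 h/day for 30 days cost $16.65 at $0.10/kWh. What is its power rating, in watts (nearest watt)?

1850 W

Energy = $16.65 ÷ $0.10/kWh = 166.5 kWh
Runtime = 3 h/day × 30 days = 90 h
Power = 166.5 kWh ÷ 90 h = 1.85 kW = 1850 W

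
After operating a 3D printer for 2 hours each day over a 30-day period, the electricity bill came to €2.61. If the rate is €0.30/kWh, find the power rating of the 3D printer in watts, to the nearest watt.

Energy = €2.61 ÷ €0.30/kWh = 8.7 kWh
Runtime = 2 h/day × 30 days = 60 h
Power = 8.7 kWh ÷ 60 h = 0.145 kW = 145 W

145 W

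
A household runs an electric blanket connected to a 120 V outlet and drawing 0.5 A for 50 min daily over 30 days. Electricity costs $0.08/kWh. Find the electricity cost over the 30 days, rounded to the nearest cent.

Power = 0.5 A × 120 V = 60 W = 0.06 kW
Runtime = 50 min × 30 = 1500 min = 25 h
Energy = 0.06 kW × 25 h = 1.5 kWh
Cost = 1.5 kWh × $0.08/kWh = $0.12

$0.12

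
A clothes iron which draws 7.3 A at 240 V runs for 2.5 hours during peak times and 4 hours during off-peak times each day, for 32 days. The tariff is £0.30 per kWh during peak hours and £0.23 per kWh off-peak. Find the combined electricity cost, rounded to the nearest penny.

£93.63

Power = 7.3 A × 240 V = 1752 W = 1.752 kW
Peak energy = 1.752 kW × 2.5 h × 32 = 140.16 kWh
Off-peak energy = 1.752 kW × 4 h × 32 = 224.256 kWh
Cost = 140.16 × £0.30 + 224.256 × £0.23 = £42.048 + £51.57888 = £93.63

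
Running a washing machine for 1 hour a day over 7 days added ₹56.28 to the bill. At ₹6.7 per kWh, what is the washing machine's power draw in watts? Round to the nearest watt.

Energy = ₹56.28 ÷ ₹6.7/kWh = 8.4 kWh
Runtime = 1 h/day × 7 days = 7 h
Power = 8.4 kWh ÷ 7 h = 1.2 kW = 1200 W

1200 W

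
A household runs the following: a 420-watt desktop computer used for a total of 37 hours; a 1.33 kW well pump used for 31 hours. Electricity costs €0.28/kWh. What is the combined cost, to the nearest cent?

€15.90

desktop computer: 0.42 kW × 37 h = 15.54 kWh
well pump: 1.33 kW × 31 h = 41.23 kWh
Total energy = 56.77 kWh
Cost = 56.77 × €0.28 = €15.90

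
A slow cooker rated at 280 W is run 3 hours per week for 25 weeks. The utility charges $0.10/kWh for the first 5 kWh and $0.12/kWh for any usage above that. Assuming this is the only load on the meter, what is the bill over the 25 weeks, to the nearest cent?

$2.42

Runtime = 3 h/week × 25 weeks = 75 h
Energy = 0.28 kW × 75 h = 21 kWh
Tier 1 (0–5 kWh): 5 × $0.10 = $0.5
Above 5 kWh: 16 × $0.12 = $1.92
Bill = $2.42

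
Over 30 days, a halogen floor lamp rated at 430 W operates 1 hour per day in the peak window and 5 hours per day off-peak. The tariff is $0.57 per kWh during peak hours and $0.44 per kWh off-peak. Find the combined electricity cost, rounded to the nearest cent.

$35.73

Peak energy = 0.43 kW × 1 h × 30 = 12.9 kWh
Off-peak energy = 0.43 kW × 5 h × 30 = 64.5 kWh
Cost = 12.9 × $0.57 + 64.5 × $0.44 = $7.353 + $28.38 = $35.73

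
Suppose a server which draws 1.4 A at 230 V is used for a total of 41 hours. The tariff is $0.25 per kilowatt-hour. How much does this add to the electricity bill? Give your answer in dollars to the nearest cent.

Power = 1.4 A × 230 V = 322 W = 0.322 kW
Energy = 0.322 kW × 41 h = 13.202 kWh
Cost = 13.202 kWh × $0.25/kWh = $3.30

$3.30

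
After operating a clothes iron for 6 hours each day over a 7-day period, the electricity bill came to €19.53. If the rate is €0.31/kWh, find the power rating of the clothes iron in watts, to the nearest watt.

1500 W

Energy = €19.53 ÷ €0.31/kWh = 63 kWh
Runtime = 6 h/day × 7 days = 42 h
Power = 63 kWh ÷ 42 h = 1.5 kW = 1500 W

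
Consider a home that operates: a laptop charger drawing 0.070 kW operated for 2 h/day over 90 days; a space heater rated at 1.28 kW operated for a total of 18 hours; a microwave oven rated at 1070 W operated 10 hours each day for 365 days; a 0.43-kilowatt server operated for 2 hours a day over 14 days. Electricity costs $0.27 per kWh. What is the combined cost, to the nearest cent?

laptop charger: Runtime = 2 h/day × 90 days = 180 h
laptop charger: 0.07 kW × 180 h = 12.6 kWh
space heater: 1.28 kW × 18 h = 23.04 kWh
microwave oven: Runtime = 10 h/day × 365 days = 3650 h
microwave oven: 1.07 kW × 3650 h = 3905.5 kWh
server: Runtime = 2 h/day × 14 days = 28 h
server: 0.43 kW × 28 h = 12.04 kWh
Total energy = 3953.18 kWh
Cost = 3953.18 × $0.27 = $1067.36

$1067.36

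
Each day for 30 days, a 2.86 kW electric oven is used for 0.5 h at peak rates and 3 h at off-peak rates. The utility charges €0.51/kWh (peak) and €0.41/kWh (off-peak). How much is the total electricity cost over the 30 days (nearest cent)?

Peak energy = 2.86 kW × 0.5 h × 30 = 42.9 kWh
Off-peak energy = 2.86 kW × 3 h × 30 = 257.4 kWh
Cost = 42.9 × €0.51 + 257.4 × €0.41 = €21.879 + €105.534 = €127.41

€127.41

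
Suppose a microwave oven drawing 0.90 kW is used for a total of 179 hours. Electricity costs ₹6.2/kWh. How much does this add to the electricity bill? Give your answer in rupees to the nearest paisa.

Energy = 0.9 kW × 179 h = 161.1 kWh
Cost = 161.1 kWh × ₹6.2/kWh = ₹998.82

₹998.82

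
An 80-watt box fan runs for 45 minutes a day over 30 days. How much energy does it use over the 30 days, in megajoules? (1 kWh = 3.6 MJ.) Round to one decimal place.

Runtime = 45 min × 30 = 1350 min = 22.5 h
Energy = 0.08 kW × 22.5 h = 1.8 kWh
= 1.8 × 3.6 MJ = 6.5 MJ

6.5 MJ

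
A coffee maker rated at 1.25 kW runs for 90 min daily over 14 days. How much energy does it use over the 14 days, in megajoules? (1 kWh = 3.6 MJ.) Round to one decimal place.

94.5 MJ

Runtime = 90 min × 14 = 1260 min = 21 h
Energy = 1.25 kW × 21 h = 26.25 kWh
= 26.25 × 3.6 MJ = 94.5 MJ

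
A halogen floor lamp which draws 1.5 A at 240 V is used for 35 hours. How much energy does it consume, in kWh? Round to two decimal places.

12.60 kWh

Power = 1.5 A × 240 V = 360 W = 0.36 kW
Energy = 0.36 kW × 35 h = 12.6 kWh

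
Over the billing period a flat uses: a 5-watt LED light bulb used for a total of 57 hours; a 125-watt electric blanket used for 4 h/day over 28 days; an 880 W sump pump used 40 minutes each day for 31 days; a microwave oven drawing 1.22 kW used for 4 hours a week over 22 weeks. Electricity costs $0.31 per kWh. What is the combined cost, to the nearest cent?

LED light bulb: 0.005 kW × 57 h = 0.285 kWh
electric blanket: Runtime = 4 h/day × 28 days = 112 h
electric blanket: 0.125 kW × 112 h = 14 kWh
sump pump: Runtime = 40 min × 31 = 1240 min = 20.666666… h
sump pump: 0.88 kW × 20.666666… h = 18.186666… kWh
microwave oven: Runtime = 4 h/week × 22 weeks = 88 h
microwave oven: 1.22 kW × 88 h = 107.36 kWh
Total energy = 139.831666… kWh
Cost = 139.831666… × $0.31 = $43.35

$43.35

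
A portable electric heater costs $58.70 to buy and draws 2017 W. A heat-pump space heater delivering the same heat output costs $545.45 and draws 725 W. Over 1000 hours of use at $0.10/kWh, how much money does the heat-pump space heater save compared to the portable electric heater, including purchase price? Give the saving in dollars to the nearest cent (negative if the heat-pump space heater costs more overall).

-$357.55

portable electric heater: $58.70 + (2017/1000) kW × 1000 h × $0.10 = $58.70 + $201.7 = $260.4
heat-pump space heater: $545.45 + (725/1000) kW × 1000 h × $0.10 = $545.45 + $72.5 = $617.95
Saving = $260.4 − $617.95 = −$357.55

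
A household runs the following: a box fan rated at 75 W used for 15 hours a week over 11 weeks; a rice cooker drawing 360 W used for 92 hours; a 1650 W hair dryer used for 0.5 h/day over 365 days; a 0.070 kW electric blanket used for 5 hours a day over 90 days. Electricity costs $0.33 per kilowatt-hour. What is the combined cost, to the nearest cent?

$124.78

box fan: Runtime = 15 h/week × 11 weeks = 165 h
box fan: 0.075 kW × 165 h = 12.375 kWh
rice cooker: 0.36 kW × 92 h = 33.12 kWh
hair dryer: Runtime = 0.5 h/day × 365 days = 182.5 h
hair dryer: 1.65 kW × 182.5 h = 301.125 kWh
electric blanket: Runtime = 5 h/day × 90 days = 450 h
electric blanket: 0.07 kW × 450 h = 31.5 kWh
Total energy = 378.12 kWh
Cost = 378.12 × $0.33 = $124.78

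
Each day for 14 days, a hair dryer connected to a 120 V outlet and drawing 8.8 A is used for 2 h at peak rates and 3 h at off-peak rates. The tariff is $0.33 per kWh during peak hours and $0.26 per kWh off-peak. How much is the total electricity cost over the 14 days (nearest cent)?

$21.29

Power = 8.8 A × 120 V = 1056 W = 1.056 kW
Peak energy = 1.056 kW × 2 h × 14 = 29.568 kWh
Off-peak energy = 1.056 kW × 3 h × 14 = 44.352 kWh
Cost = 29.568 × $0.33 + 44.352 × $0.26 = $9.75744 + $11.53152 = $21.29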